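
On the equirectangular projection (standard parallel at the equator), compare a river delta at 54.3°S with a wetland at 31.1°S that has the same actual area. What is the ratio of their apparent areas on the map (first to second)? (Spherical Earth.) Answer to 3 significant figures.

In the plate carrée (x = Rλ, y = Rφ), meridians are true-scale (h = 1) and parallels are stretched by k = sec φ.
Areal scale at 54.3°: h·k = 1.000 × 1.714 = 1.714.
Areal scale at 31.1°: h·k = 1.000 × 1.168 = 1.168.
Ratio = 1.714/1.168 ≈ 1.47.

1.47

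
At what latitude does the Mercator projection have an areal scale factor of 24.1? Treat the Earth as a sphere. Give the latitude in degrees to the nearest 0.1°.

78.2°

Mercator areal scale is sec²φ.
sec²φ = 24.1  ⇒  cos²φ = 0.04149  ⇒  cos φ = 0.2037.
φ = arccos(0.2037) ≈ 78.2°.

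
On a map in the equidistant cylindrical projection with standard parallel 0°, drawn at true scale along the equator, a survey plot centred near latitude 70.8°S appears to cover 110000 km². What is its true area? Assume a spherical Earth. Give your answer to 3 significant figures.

In the plate carrée (x = Rλ, y = Rφ), meridians are true-scale (h = 1) and parallels are stretched by k = sec φ.
Areal scale = h·k = 1 × sec φ; at 70.8°, h = 1.000, k = 3.041, so h·k = 3.041.
True area = apparent / (areal scale) = 110000 / 3.041 ≈ 36200 km².

36200 km²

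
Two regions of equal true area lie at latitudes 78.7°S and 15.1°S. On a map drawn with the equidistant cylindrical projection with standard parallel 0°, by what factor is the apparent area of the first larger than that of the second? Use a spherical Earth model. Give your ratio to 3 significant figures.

For the equirectangular projection with φ₀ = 0 (plate carrée), h = 1 along meridians and k = sec φ along parallels.
Areal scale at 78.7°: h·k = 1.000 × 5.103 = 5.103.
Areal scale at 15.1°: h·k = 1.000 × 1.036 = 1.036.
Ratio = 5.103/1.036 ≈ 4.93.

4.93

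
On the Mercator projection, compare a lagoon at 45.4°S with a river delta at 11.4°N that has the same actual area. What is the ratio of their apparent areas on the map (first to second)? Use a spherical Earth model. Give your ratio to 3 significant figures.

1.95

Mercator areal scale is sec²φ.
At 45.4°: sec²(45.4°) = 1/0.7022² = 2.028.
At 11.4°: sec²(11.4°) = 1/0.9803² = 1.041.
Ratio = 2.028/1.041 = cos²(11.4°)/cos²(45.4°) ≈ 1.95.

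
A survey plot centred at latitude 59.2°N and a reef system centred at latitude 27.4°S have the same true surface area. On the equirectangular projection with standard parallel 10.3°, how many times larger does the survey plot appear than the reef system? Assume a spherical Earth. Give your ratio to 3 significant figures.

1.73

With standard parallel φ₀ = 10.3°, the equirectangular projection gives x = Rλ cos φ₀, y = Rφ, so h = 1 and k = cos 10.3° / cos φ.
Areal scale at 59.2°: h·k = 1.000 × 1.921 = 1.921.
Areal scale at 27.4°: h·k = 1.000 × 1.108 = 1.108.
Ratio = 1.921/1.108 ≈ 1.73.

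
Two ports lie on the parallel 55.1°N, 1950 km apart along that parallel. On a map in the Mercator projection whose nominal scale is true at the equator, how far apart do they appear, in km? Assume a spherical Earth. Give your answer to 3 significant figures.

3410 km

For Mercator, h = k = sec φ (a conformal cylindrical projection has a single point scale, 1/cos φ).
Along the parallel, k = sec 55.1° = 1/0.5721 = 1.748.
Map distance = 1950 × 1.748 ≈ 3410 km.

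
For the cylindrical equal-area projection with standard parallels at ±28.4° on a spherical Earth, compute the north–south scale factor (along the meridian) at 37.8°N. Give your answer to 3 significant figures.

0.898

For cylindrical equal-area with standard parallel φ₀, h = cos φ / cos φ₀ and k = cos φ₀ / cos φ, so h·k = 1.
h = cos 37.8° / cos 28.4° = 0.7902/0.8796 = 0.8983.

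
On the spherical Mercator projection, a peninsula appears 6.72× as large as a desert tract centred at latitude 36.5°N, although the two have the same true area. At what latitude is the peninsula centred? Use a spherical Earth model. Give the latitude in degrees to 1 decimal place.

71.9°

Mercator areal scale is sec²φ, so apparent-area ratio = sec²φ₁ / sec²φ₂ = cos²φ₂ / cos²φ₁.
cos²φ₂ / cos²φ₁ = 6.72  ⇒  cos φ₁ = cos 36.5° / √6.72 = 0.8039/2.592 = 0.3101.
φ₁ = arccos(0.3101) ≈ 71.9°.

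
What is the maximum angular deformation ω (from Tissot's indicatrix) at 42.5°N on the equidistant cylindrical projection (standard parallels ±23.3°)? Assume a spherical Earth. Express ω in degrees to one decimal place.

In the equirectangular projection with standard parallel φ₀ = 23.3° (x = Rλ cos φ₀, y = Rφ), meridians are true-scale (h = 1) and the parallel scale is k = cos φ₀ / cos φ.
At 42.5°: h = 1.000, k = 1.246; principal scales a = 1.246, b = 1.000.
sin(ω/2) = (a − b)/(a + b) = 0.2457/2.246 = 0.1094, so ω = 2 arcsin(0.1094) ≈ 12.6°.

12.6°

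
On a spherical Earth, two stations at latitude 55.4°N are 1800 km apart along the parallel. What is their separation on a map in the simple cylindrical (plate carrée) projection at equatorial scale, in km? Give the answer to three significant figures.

For the equirectangular projection with φ₀ = 0 (plate carrée), h = 1 along meridians and k = sec φ along parallels.
Along the parallel, k = sec 55.4° = 1/0.5678 = 1.761.
Map distance = 1800 × 1.761 ≈ 3170 km.

3170 km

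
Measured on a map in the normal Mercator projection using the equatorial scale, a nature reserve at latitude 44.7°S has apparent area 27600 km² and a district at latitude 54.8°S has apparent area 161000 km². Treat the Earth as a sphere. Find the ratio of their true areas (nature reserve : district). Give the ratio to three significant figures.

Since Mercator area scale is 1/cos²φ, the true area equals the apparent area multiplied by cos²φ.
True area of nature reserve: 27600 × cos²(44.7°) = 27600 × 0.5052 = 13940 km².
True area of district: 161000 × cos²(54.8°) = 161000 × 0.3323 = 53500 km².
Ratio = 13940 / 53500 ≈ 0.261.

0.261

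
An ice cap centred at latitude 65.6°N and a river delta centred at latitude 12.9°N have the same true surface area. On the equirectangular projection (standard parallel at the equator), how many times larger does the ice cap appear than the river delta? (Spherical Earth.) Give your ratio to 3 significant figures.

Plate carrée maps x = Rλ, y = Rφ. The meridian scale is h = 1 and the parallel scale is k = 1/cos φ = sec φ.
Areal scale at 65.6°: h·k = 1.000 × 2.421 = 2.421.
Areal scale at 12.9°: h·k = 1.000 × 1.026 = 1.026.
Ratio = 2.421/1.026 ≈ 2.36.

2.36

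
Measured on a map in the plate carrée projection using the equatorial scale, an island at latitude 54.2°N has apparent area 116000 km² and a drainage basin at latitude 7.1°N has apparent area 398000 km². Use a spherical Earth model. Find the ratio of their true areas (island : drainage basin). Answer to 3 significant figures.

Plate carrée has h = 1 and k = sec φ, giving areal scale sec φ; true area = (apparent area) · cos φ.
True area of island: 116000 × cos(54.2°) = 116000 × 0.5850 = 67860 km².
True area of drainage basin: 398000 × cos(7.1°) = 398000 × 0.9923 = 394900 km².
Ratio = 67860 / 394900 ≈ 0.172.

0.172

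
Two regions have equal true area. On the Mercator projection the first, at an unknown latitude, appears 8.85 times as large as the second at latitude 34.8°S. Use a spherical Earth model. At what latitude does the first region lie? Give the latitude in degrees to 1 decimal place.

For equal true areas on Mercator, apparent areas scale as sec²φ, so the ratio is cos²φ₂ / cos²φ₁.
cos²φ₂ / cos²φ₁ = 8.85  ⇒  cos φ₁ = cos 34.8° / √8.85 = 0.8211/2.975 = 0.2760.
φ₁ = arccos(0.2760) ≈ 74.0°.

74.0°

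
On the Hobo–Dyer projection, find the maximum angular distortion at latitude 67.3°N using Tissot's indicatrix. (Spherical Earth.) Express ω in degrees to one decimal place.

76.2°

The Hobo–Dyer projection is cylindrical equal-area with φ₀ = 37.5°. For cylindrical equal-area with standard parallel φ₀, h = cos φ / cos φ₀ and k = cos φ₀ / cos φ, so h·k = 1.
At 67.3°: h = 0.4864, k = 2.056; principal scales a = 2.056, b = 0.4864.
sin(ω/2) = (a − b)/(a + b) = 1.569/2.542 = 0.6173, so ω = 2 arcsin(0.6173) ≈ 76.2°.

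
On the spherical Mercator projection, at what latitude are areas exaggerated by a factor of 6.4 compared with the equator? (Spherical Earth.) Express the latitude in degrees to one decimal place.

66.7°

Mercator areal scale is sec²φ.
sec²φ = 6.4  ⇒  cos²φ = 0.1562  ⇒  cos φ = 0.3953.
φ = arccos(0.3953) ≈ 66.7°.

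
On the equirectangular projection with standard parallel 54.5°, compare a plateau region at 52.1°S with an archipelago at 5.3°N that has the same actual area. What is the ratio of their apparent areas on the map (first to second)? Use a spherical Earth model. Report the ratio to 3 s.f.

1.62

The equidistant cylindrical projection with φ₀ = 54.5° has h = 1 (meridians true) and k = cos φ₀ / cos φ along parallels.
Areal scale at 52.1°: h·k = 1.000 × 0.9453 = 0.9453.
Areal scale at 5.3°: h·k = 1.000 × 0.5832 = 0.5832.
Ratio = 0.9453/0.5832 ≈ 1.62.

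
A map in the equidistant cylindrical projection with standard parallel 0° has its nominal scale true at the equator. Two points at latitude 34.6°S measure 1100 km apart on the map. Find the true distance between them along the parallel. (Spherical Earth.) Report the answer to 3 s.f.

In the plate carrée (x = Rλ, y = Rφ), meridians are true-scale (h = 1) and parallels are stretched by k = sec φ.
Along the parallel at 34.6°, map distances are exaggerated by k = sec 34.6° = 1.215.
True distance = 1100 / 1.215 = 1100 × cos 34.6° ≈ 905 km.

905 km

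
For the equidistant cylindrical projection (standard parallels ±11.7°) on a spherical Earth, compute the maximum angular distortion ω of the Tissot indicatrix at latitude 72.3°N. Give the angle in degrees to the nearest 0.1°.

63.5°

In the equirectangular projection with standard parallel φ₀ = 11.7° (x = Rλ cos φ₀, y = Rφ), meridians are true-scale (h = 1) and the parallel scale is k = cos φ₀ / cos φ.
At 72.3°: h = 1.000, k = 3.221; principal scales a = 3.221, b = 1.000.
sin(ω/2) = (a − b)/(a + b) = 2.221/4.221 = 0.5262, so ω = 2 arcsin(0.5262) ≈ 63.5°.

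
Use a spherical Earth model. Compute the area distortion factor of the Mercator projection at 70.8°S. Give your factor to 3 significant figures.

9.25

For Mercator, h = k = sec φ (a conformal cylindrical projection has a single point scale, 1/cos φ).
Areal scale = k² = sec²φ = 1/cos²(70.8°) = 1/0.3289² = 9.246.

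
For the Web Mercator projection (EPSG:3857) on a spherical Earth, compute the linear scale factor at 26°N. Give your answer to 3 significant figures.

The Mercator projection is conformal; its linear scale factor is the same in every direction and equals sec φ = 1/cos φ.
k = 1/cos 26° = 1/0.8988 = 1.113.

1.11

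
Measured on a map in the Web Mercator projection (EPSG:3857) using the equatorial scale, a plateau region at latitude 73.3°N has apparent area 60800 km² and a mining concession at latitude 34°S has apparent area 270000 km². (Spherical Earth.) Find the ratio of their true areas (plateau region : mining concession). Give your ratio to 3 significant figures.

0.0271

Mercator's areal exaggeration is sec²φ; hence true area = (apparent area) · cos²φ.
True area of plateau region: 60800 × cos²(73.3°) = 60800 × 0.08258 = 5021 km².
True area of mining concession: 270000 × cos²(34°) = 270000 × 0.6873 = 185600 km².
Ratio = 5021 / 185600 ≈ 0.0271.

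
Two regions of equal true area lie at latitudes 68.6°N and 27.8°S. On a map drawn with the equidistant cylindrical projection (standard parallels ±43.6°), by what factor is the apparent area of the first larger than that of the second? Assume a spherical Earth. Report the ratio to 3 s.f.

The equidistant cylindrical projection with φ₀ = 43.6° has h = 1 (meridians true) and k = cos φ₀ / cos φ along parallels.
Areal scale at 68.6°: h·k = 1.000 × 1.985 = 1.985.
Areal scale at 27.8°: h·k = 1.000 × 0.8187 = 0.8187.
Ratio = 1.985/0.8187 ≈ 2.42.

2.42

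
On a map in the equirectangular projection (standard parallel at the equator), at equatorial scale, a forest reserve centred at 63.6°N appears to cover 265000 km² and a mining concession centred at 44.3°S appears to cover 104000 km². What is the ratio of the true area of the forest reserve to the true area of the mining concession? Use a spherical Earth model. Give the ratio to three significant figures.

1.58

Plate carrée has h = 1 and k = sec φ, giving areal scale sec φ; true area = (apparent area) · cos φ.
True area of forest reserve: 265000 × cos(63.6°) = 265000 × 0.4446 = 117800 km².
True area of mining concession: 104000 × cos(44.3°) = 104000 × 0.7157 = 74430 km².
Ratio = 117800 / 74430 ≈ 1.58.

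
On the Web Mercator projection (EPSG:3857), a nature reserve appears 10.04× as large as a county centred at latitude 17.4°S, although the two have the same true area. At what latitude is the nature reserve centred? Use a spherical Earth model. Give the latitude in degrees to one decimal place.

72.5°

On Mercator, (apparent₁)/(apparent₂) = sec²φ₁ / sec²φ₂ when true areas are equal.
cos²φ₂ / cos²φ₁ = 10.04  ⇒  cos φ₁ = cos 17.4° / √10.04 = 0.9542/3.169 = 0.3012.
φ₁ = arccos(0.3012) ≈ 72.5°.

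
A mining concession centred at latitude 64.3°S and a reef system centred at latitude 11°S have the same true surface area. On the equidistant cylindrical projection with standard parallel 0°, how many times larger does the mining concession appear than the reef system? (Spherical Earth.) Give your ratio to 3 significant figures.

In the plate carrée (x = Rλ, y = Rφ), meridians are true-scale (h = 1) and parallels are stretched by k = sec φ.
Areal scale at 64.3°: h·k = 1.000 × 2.306 = 2.306.
Areal scale at 11°: h·k = 1.000 × 1.019 = 1.019.
Ratio = 2.306/1.019 ≈ 2.26.

2.26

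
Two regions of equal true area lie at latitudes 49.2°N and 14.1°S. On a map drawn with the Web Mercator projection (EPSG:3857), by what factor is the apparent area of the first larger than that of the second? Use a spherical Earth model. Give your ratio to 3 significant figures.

2.20

Mercator areal scale is sec²φ.
At 49.2°: sec²(49.2°) = 1/0.6534² = 2.342.
At 14.1°: sec²(14.1°) = 1/0.9699² = 1.063.
Ratio = 2.342/1.063 = cos²(14.1°)/cos²(49.2°) ≈ 2.20.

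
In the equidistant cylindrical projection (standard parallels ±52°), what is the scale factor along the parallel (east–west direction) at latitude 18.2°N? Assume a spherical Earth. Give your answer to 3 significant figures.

0.648

In the equirectangular projection with standard parallel φ₀ = 52° (x = Rλ cos φ₀, y = Rφ), meridians are true-scale (h = 1) and the parallel scale is k = cos φ₀ / cos φ.
k = cos 52° / cos 18.2° = 0.6157/0.9500 = 0.6481.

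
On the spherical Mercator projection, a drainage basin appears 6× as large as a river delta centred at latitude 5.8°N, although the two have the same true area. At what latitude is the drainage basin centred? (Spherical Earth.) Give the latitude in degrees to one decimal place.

66.0°

For equal true areas on Mercator, apparent areas scale as sec²φ, so the ratio is cos²φ₂ / cos²φ₁.
cos²φ₂ / cos²φ₁ = 6  ⇒  cos φ₁ = cos 5.8° / √6 = 0.9949/2.449 = 0.4062.
φ₁ = arccos(0.4062) ≈ 66.0°.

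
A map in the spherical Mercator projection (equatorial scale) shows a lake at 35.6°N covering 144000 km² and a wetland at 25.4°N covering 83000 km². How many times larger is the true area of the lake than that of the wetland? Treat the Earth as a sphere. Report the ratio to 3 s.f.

On Mercator the areal scale is sec²φ, so true area = apparent × cos²φ.
True area of lake: 144000 × cos²(35.6°) = 144000 × 0.6611 = 95200 km².
True area of wetland: 83000 × cos²(25.4°) = 83000 × 0.8160 = 67730 km².
Ratio = 95200 / 67730 ≈ 1.41.

1.41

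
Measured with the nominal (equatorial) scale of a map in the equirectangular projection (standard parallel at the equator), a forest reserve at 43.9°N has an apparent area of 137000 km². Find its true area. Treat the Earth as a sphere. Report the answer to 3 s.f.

98700 km²

Plate carrée maps x = Rλ, y = Rφ. The meridian scale is h = 1 and the parallel scale is k = 1/cos φ = sec φ.
Areal scale = h·k = 1 × sec φ; at 43.9°, h = 1.000, k = 1.388, so h·k = 1.388.
True area = apparent / (areal scale) = 137000 / 1.388 ≈ 98700 km².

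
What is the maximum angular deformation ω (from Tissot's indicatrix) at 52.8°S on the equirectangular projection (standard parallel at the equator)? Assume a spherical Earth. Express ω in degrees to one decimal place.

For the equirectangular projection with φ₀ = 0 (plate carrée), h = 1 along meridians and k = sec φ along parallels.
At 52.8°: h = 1.000, k = 1.654; principal scales a = 1.654, b = 1.000.
sin(ω/2) = (a − b)/(a + b) = 0.6540/2.654 = 0.2464, so ω = 2 arcsin(0.2464) ≈ 28.5°.

28.5°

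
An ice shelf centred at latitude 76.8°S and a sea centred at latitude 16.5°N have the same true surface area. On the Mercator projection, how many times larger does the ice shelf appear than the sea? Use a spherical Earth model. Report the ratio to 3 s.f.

On Mercator, area is exaggerated by sec²φ = 1/cos²φ.
At 76.8°: sec²(76.8°) = 1/0.2284² = 19.18.
At 16.5°: sec²(16.5°) = 1/0.9588² = 1.088.
Ratio = 19.18/1.088 = cos²(16.5°)/cos²(76.8°) ≈ 17.6.

17.6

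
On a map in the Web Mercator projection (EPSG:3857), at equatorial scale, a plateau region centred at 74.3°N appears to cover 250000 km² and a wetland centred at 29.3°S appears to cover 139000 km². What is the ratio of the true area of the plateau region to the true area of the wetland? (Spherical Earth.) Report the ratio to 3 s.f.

Mercator's areal exaggeration is sec²φ; hence true area = (apparent area) · cos²φ.
True area of plateau region: 250000 × cos²(74.3°) = 250000 × 0.07322 = 18310 km².
True area of wetland: 139000 × cos²(29.3°) = 139000 × 0.7605 = 105700 km².
Ratio = 18310 / 105700 ≈ 0.173.

0.173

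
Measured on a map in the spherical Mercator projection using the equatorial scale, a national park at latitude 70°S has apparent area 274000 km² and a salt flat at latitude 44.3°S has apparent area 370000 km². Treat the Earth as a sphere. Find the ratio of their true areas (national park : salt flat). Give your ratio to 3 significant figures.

0.169

Since Mercator area scale is 1/cos²φ, the true area equals the apparent area multiplied by cos²φ.
True area of national park: 274000 × cos²(70°) = 274000 × 0.1170 = 32050 km².
True area of salt flat: 370000 × cos²(44.3°) = 370000 × 0.5122 = 189500 km².
Ratio = 32050 / 189500 ≈ 0.169.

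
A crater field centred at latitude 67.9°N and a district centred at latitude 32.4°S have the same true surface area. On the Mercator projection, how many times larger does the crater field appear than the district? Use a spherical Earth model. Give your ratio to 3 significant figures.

5.04

Mercator areal scale is sec²φ.
At 67.9°: sec²(67.9°) = 1/0.3762² = 7.065.
At 32.4°: sec²(32.4°) = 1/0.8443² = 1.403.
Ratio = 7.065/1.403 = cos²(32.4°)/cos²(67.9°) ≈ 5.04.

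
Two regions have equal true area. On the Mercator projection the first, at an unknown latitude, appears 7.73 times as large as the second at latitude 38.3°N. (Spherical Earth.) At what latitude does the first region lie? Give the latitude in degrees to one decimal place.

73.6°

For equal true areas on Mercator, apparent areas scale as sec²φ, so the ratio is cos²φ₂ / cos²φ₁.
cos²φ₂ / cos²φ₁ = 7.73  ⇒  cos φ₁ = cos 38.3° / √7.73 = 0.7848/2.780 = 0.2823.
φ₁ = arccos(0.2823) ≈ 73.6°.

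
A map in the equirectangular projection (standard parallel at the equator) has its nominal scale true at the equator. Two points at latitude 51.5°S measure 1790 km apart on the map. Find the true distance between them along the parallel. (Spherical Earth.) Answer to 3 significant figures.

In the plate carrée (x = Rλ, y = Rφ), meridians are true-scale (h = 1) and parallels are stretched by k = sec φ.
Along the parallel at 51.5°, map distances are exaggerated by k = sec 51.5° = 1.606.
True distance = 1790 / 1.606 = 1790 × cos 51.5° ≈ 1110 km.

1110 km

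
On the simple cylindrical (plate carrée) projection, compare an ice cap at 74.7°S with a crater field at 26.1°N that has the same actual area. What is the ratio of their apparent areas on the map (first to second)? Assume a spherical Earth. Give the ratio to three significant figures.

In the plate carrée (x = Rλ, y = Rφ), meridians are true-scale (h = 1) and parallels are stretched by k = sec φ.
Areal scale at 74.7°: h·k = 1.000 × 3.790 = 3.790.
Areal scale at 26.1°: h·k = 1.000 × 1.114 = 1.114.
Ratio = 3.790/1.114 ≈ 3.40.

3.40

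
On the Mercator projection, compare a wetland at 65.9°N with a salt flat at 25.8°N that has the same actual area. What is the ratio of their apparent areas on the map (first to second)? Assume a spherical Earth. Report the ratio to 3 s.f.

4.86

Mercator is conformal with k = sec φ, so areal scale = k² = sec²φ.
At 65.9°: sec²(65.9°) = 1/0.4083² = 5.998.
At 25.8°: sec²(25.8°) = 1/0.9003² = 1.234.
Ratio = 5.998/1.234 = cos²(25.8°)/cos²(65.9°) ≈ 4.86.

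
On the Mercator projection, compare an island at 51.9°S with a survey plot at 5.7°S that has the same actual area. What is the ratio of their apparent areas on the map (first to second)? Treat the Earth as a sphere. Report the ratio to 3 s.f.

Mercator is conformal with k = sec φ, so areal scale = k² = sec²φ.
At 51.9°: sec²(51.9°) = 1/0.6170² = 2.627.
At 5.7°: sec²(5.7°) = 1/0.9951² = 1.010.
Ratio = 2.627/1.010 = cos²(5.7°)/cos²(51.9°) ≈ 2.60.

2.60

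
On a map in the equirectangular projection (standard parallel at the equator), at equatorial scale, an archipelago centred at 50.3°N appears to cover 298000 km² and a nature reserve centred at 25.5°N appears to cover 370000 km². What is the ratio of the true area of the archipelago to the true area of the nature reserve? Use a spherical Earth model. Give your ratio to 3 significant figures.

Plate carrée has h = 1 and k = sec φ, giving areal scale sec φ; true area = (apparent area) · cos φ.
True area of archipelago: 298000 × cos(50.3°) = 298000 × 0.6388 = 190400 km².
True area of nature reserve: 370000 × cos(25.5°) = 370000 × 0.9026 = 334000 km².
Ratio = 190400 / 334000 ≈ 0.570.

0.570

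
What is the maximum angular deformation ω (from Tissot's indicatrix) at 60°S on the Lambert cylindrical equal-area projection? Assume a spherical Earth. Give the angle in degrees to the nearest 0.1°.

73.7°

The Lambert cylindrical equal-area projection is the cylindrical equal-area projection with its standard parallel at the equator (φ₀ = 0). For cylindrical equal-area with standard parallel φ₀, h = cos φ / cos φ₀ and k = cos φ₀ / cos φ, so h·k = 1.
At 60°: h = 0.5000, k = 2.000; principal scales a = 2.000, b = 0.5000.
sin(ω/2) = (a − b)/(a + b) = 1.500/2.500 = 0.6000, so ω = 2 arcsin(0.6000) ≈ 73.7°.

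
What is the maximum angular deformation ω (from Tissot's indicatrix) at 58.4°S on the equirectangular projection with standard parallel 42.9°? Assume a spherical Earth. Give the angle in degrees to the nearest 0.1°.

In the equirectangular projection with standard parallel φ₀ = 42.9° (x = Rλ cos φ₀, y = Rφ), meridians are true-scale (h = 1) and the parallel scale is k = cos φ₀ / cos φ.
At 58.4°: h = 1.000, k = 1.398; principal scales a = 1.398, b = 1.000.
sin(ω/2) = (a − b)/(a + b) = 0.3980/2.398 = 0.1660, so ω = 2 arcsin(0.1660) ≈ 19.1°.

19.1°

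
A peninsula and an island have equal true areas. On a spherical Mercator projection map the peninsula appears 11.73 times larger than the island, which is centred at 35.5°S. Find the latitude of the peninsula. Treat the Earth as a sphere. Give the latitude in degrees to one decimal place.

76.2°

On Mercator, (apparent₁)/(apparent₂) = sec²φ₁ / sec²φ₂ when true areas are equal.
cos²φ₂ / cos²φ₁ = 11.73  ⇒  cos φ₁ = cos 35.5° / √11.73 = 0.8141/3.425 = 0.2377.
φ₁ = arccos(0.2377) ≈ 76.2°.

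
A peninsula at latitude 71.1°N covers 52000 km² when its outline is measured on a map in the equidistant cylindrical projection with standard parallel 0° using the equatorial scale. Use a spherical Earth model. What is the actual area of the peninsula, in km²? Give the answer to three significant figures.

Plate carrée maps x = Rλ, y = Rφ. The meridian scale is h = 1 and the parallel scale is k = 1/cos φ = sec φ.
Areal scale = h·k = 1 × sec φ; at 71.1°, h = 1.000, k = 3.087, so h·k = 3.087.
True area = apparent / (areal scale) = 52000 / 3.087 ≈ 16800 km².

16800 km²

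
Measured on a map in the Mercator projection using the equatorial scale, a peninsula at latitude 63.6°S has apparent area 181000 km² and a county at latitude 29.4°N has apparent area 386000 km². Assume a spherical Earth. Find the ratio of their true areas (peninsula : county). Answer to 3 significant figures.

Mercator's areal exaggeration is sec²φ; hence true area = (apparent area) · cos²φ.
True area of peninsula: 181000 × cos²(63.6°) = 181000 × 0.1977 = 35780 km².
True area of county: 386000 × cos²(29.4°) = 386000 × 0.7590 = 293000 km².
Ratio = 35780 / 293000 ≈ 0.122.

0.122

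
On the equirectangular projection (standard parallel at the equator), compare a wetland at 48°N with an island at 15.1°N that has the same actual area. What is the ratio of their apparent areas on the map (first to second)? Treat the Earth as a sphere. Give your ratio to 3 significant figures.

In the plate carrée (x = Rλ, y = Rφ), meridians are true-scale (h = 1) and parallels are stretched by k = sec φ.
Areal scale at 48°: h·k = 1.000 × 1.494 = 1.494.
Areal scale at 15.1°: h·k = 1.000 × 1.036 = 1.036.
Ratio = 1.494/1.036 ≈ 1.44.

1.44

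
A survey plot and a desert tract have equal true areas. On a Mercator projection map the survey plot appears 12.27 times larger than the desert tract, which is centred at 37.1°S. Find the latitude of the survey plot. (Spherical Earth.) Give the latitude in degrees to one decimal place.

For equal true areas on Mercator, apparent areas scale as sec²φ, so the ratio is cos²φ₂ / cos²φ₁.
cos²φ₂ / cos²φ₁ = 12.27  ⇒  cos φ₁ = cos 37.1° / √12.27 = 0.7976/3.503 = 0.2277.
φ₁ = arccos(0.2277) ≈ 76.8°.

76.8°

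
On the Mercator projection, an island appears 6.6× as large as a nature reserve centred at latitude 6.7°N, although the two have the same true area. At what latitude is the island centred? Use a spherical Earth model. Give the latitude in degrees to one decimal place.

67.3°

On Mercator, (apparent₁)/(apparent₂) = sec²φ₁ / sec²φ₂ when true areas are equal.
cos²φ₂ / cos²φ₁ = 6.6  ⇒  cos φ₁ = cos 6.7° / √6.6 = 0.9932/2.569 = 0.3866.
φ₁ = arccos(0.3866) ≈ 67.3°.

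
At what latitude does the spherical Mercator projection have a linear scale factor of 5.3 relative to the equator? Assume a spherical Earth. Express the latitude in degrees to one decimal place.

79.1°

Mercator scale is k = sec φ = 1/cos φ.
1/cos φ = 5.3  ⇒  cos φ = 0.1887  ⇒  φ = arccos(0.1887) ≈ 79.1°.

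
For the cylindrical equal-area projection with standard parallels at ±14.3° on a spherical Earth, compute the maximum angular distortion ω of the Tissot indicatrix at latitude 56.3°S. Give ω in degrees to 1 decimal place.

60.8°

A cylindrical equal-area projection with standard parallel φ₀ has meridian scale h = cos φ / cos φ₀ and parallel scale k = cos φ₀ / cos φ (so areas are preserved, h·k = 1).
At 56.3°: h = 0.5726, k = 1.746; principal scales a = 1.746, b = 0.5726.
sin(ω/2) = (a − b)/(a + b) = 1.174/2.319 = 0.5062, so ω = 2 arcsin(0.5062) ≈ 60.8°.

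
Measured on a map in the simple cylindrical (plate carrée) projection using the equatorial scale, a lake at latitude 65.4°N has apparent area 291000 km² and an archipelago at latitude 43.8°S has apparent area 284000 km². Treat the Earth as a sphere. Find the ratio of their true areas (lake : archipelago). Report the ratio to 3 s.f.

Plate carrée has h = 1 and k = sec φ, giving areal scale sec φ; true area = (apparent area) · cos φ.
True area of lake: 291000 × cos(65.4°) = 291000 × 0.4163 = 121100 km².
True area of archipelago: 284000 × cos(43.8°) = 284000 × 0.7218 = 205000 km².
Ratio = 121100 / 205000 ≈ 0.591.

0.591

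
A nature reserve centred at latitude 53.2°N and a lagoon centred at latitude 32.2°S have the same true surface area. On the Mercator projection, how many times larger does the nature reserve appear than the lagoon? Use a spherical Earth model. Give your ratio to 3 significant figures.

On Mercator, area is exaggerated by sec²φ = 1/cos²φ.
At 53.2°: sec²(53.2°) = 1/0.5990² = 2.787.
At 32.2°: sec²(32.2°) = 1/0.8462² = 1.397.
Ratio = 2.787/1.397 = cos²(32.2°)/cos²(53.2°) ≈ 2.00.

2.00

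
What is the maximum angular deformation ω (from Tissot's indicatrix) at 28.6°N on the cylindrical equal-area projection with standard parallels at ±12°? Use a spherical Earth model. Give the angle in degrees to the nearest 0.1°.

12.4°

Cylindrical equal-area (φ₀ = 12°): h = cos φ / cos 12° along meridians, k = cos 12° / cos φ along parallels; h·k = 1.
At 28.6°: h = 0.8976, k = 1.114; principal scales a = 1.114, b = 0.8976.
sin(ω/2) = (a − b)/(a + b) = 0.2165/2.012 = 0.1076, so ω = 2 arcsin(0.1076) ≈ 12.4°.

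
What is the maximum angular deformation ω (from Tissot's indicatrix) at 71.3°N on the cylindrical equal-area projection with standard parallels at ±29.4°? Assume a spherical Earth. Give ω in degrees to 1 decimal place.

Cylindrical equal-area (φ₀ = 29.4°): h = cos φ / cos 29.4° along meridians, k = cos 29.4° / cos φ along parallels; h·k = 1.
At 71.3°: h = 0.3680, k = 2.717; principal scales a = 2.717, b = 0.3680.
sin(ω/2) = (a − b)/(a + b) = 2.349/3.085 = 0.7614, so ω = 2 arcsin(0.7614) ≈ 99.2°.

99.2°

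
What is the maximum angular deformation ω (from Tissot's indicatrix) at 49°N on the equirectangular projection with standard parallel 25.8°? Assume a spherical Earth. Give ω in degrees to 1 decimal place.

18.1°

The equidistant cylindrical projection with φ₀ = 25.8° has h = 1 (meridians true) and k = cos φ₀ / cos φ along parallels.
At 49°: h = 1.000, k = 1.372; principal scales a = 1.372, b = 1.000.
sin(ω/2) = (a − b)/(a + b) = 0.3723/2.372 = 0.1569, so ω = 2 arcsin(0.1569) ≈ 18.1°.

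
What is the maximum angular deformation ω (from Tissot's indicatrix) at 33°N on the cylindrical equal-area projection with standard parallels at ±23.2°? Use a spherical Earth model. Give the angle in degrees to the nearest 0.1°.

A cylindrical equal-area projection with standard parallel φ₀ has meridian scale h = cos φ / cos φ₀ and parallel scale k = cos φ₀ / cos φ (so areas are preserved, h·k = 1).
At 33°: h = 0.9125, k = 1.096; principal scales a = 1.096, b = 0.9125.
sin(ω/2) = (a − b)/(a + b) = 0.1835/2.008 = 0.09136, so ω = 2 arcsin(0.09136) ≈ 10.5°.

10.5°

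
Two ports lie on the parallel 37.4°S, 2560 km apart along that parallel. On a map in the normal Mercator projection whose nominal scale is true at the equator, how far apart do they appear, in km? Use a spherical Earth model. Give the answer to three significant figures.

For Mercator, h = k = sec φ (a conformal cylindrical projection has a single point scale, 1/cos φ).
Along the parallel, k = sec 37.4° = 1/0.7944 = 1.259.
Map distance = 2560 × 1.259 ≈ 3220 km.

3220 km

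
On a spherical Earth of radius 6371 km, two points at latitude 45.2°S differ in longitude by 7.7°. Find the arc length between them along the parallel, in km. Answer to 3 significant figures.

Arc length along a parallel = R cos φ · Δλ (with Δλ in radians).
= 6371 × cos 45.2° × (7.7° × π/180) = 6371 × 0.7046 × 0.1344 ≈ 603 km.

603 km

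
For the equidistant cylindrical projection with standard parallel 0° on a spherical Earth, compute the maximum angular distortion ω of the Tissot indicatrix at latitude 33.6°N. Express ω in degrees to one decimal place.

Plate carrée maps x = Rλ, y = Rφ. The meridian scale is h = 1 and the parallel scale is k = 1/cos φ = sec φ.
At 33.6°: h = 1.000, k = 1.201; principal scales a = 1.201, b = 1.000.
sin(ω/2) = (a − b)/(a + b) = 0.2006/2.201 = 0.09115, so ω = 2 arcsin(0.09115) ≈ 10.5°.

10.5°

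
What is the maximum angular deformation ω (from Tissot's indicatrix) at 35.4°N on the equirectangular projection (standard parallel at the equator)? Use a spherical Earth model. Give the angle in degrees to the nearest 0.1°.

11.7°

Plate carrée maps x = Rλ, y = Rφ. The meridian scale is h = 1 and the parallel scale is k = 1/cos φ = sec φ.
At 35.4°: h = 1.000, k = 1.227; principal scales a = 1.227, b = 1.000.
sin(ω/2) = (a − b)/(a + b) = 0.2268/2.227 = 0.1019, so ω = 2 arcsin(0.1019) ≈ 11.7°.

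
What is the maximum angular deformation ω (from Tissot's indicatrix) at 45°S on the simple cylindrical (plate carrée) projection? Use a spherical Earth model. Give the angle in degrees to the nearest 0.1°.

In the plate carrée (x = Rλ, y = Rφ), meridians are true-scale (h = 1) and parallels are stretched by k = sec φ.
At 45°: h = 1.000, k = 1.414; principal scales a = 1.414, b = 1.000.
sin(ω/2) = (a − b)/(a + b) = 0.4142/2.414 = 0.1716, so ω = 2 arcsin(0.1716) ≈ 19.8°.

19.8°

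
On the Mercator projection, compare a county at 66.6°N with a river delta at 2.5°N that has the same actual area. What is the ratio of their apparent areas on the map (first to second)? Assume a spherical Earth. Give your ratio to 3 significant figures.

6.33

Mercator areal scale is sec²φ.
At 66.6°: sec²(66.6°) = 1/0.3971² = 6.340.
At 2.5°: sec²(2.5°) = 1/0.9990² = 1.002.
Ratio = 6.340/1.002 = cos²(2.5°)/cos²(66.6°) ≈ 6.33.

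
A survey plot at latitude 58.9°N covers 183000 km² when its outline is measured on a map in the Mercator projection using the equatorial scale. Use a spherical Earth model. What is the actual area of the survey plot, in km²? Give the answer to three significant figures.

48800 km²

For Mercator, h = k = sec φ (a conformal cylindrical projection has a single point scale, 1/cos φ).
Areal scale = k² = sec²φ = 1/cos²(58.9°) = 1/0.5165² = 3.748.
True area = apparent / (areal scale) = 183000 / 3.748 ≈ 48800 km².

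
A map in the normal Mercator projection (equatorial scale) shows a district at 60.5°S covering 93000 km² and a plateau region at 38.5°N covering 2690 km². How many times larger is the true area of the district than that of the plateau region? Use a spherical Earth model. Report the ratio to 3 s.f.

Since Mercator area scale is 1/cos²φ, the true area equals the apparent area multiplied by cos²φ.
True area of district: 93000 × cos²(60.5°) = 93000 × 0.2425 = 22550 km².
True area of plateau region: 2690 × cos²(38.5°) = 2690 × 0.6125 = 1648 km².
Ratio = 22550 / 1648 ≈ 13.7.

13.7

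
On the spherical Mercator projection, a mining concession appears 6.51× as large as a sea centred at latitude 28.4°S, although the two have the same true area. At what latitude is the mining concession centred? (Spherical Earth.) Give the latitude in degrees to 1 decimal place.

69.8°

On Mercator, (apparent₁)/(apparent₂) = sec²φ₁ / sec²φ₂ when true areas are equal.
cos²φ₂ / cos²φ₁ = 6.51  ⇒  cos φ₁ = cos 28.4° / √6.51 = 0.8796/2.551 = 0.3448.
φ₁ = arccos(0.3448) ≈ 69.8°.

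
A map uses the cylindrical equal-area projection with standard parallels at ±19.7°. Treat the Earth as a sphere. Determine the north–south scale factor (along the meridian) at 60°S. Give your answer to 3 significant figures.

0.531

For cylindrical equal-area with standard parallel φ₀, h = cos φ / cos φ₀ and k = cos φ₀ / cos φ, so h·k = 1.
h = cos 60° / cos 19.7° = 0.5000/0.9415 = 0.5311.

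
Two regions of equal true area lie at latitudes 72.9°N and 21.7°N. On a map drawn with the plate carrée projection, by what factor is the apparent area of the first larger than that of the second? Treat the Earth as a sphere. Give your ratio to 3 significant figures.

For the equirectangular projection with φ₀ = 0 (plate carrée), h = 1 along meridians and k = sec φ along parallels.
Areal scale at 72.9°: h·k = 1.000 × 3.401 = 3.401.
Areal scale at 21.7°: h·k = 1.000 × 1.076 = 1.076.
Ratio = 3.401/1.076 ≈ 3.16.

3.16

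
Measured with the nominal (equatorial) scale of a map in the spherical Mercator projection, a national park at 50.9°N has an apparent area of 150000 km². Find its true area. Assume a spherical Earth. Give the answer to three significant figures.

The Mercator projection is conformal; its linear scale factor is the same in every direction and equals sec φ = 1/cos φ.
Areal scale = k² = sec²φ = 1/cos²(50.9°) = 1/0.6307² = 2.514.
True area = apparent / (areal scale) = 150000 / 2.514 ≈ 59700 km².

59700 km²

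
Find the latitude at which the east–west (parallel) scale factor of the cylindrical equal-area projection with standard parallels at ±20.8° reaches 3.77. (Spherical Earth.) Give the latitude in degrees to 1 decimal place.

75.6°

Cylindrical equal-area (φ₀ = 20.8°): h = cos φ / cos 20.8° along meridians, k = cos 20.8° / cos φ along parallels; h·k = 1.
k = cos φ₀ / cos φ = 3.77  ⇒  cos φ = cos 20.8° / 3.77 = 0.2480.
φ = arccos(0.2480) ≈ 75.6°.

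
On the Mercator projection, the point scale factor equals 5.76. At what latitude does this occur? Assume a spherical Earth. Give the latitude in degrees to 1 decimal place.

Mercator scale is k = sec φ = 1/cos φ.
1/cos φ = 5.76  ⇒  cos φ = 0.1736  ⇒  φ = arccos(0.1736) ≈ 80.0°.

80.0°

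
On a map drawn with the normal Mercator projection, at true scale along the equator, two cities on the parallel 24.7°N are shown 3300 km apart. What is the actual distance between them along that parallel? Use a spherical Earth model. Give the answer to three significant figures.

3000 km

For Mercator, h = k = sec φ (a conformal cylindrical projection has a single point scale, 1/cos φ).
Along the parallel at 24.7°, map distances are exaggerated by k = sec 24.7° = 1.101.
True distance = 3300 / 1.101 = 3300 × cos 24.7° ≈ 3000 km.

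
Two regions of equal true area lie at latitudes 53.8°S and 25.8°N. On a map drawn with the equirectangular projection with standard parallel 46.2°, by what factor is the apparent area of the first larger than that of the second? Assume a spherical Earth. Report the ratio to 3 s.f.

In the equirectangular projection with standard parallel φ₀ = 46.2° (x = Rλ cos φ₀, y = Rφ), meridians are true-scale (h = 1) and the parallel scale is k = cos φ₀ / cos φ.
Areal scale at 53.8°: h·k = 1.000 × 1.172 = 1.172.
Areal scale at 25.8°: h·k = 1.000 × 0.7688 = 0.7688.
Ratio = 1.172/0.7688 ≈ 1.52.

1.52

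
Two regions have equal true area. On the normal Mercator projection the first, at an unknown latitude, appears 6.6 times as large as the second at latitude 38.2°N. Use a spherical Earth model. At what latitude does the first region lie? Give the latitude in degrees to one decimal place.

72.2°

On Mercator, (apparent₁)/(apparent₂) = sec²φ₁ / sec²φ₂ when true areas are equal.
cos²φ₂ / cos²φ₁ = 6.6  ⇒  cos φ₁ = cos 38.2° / √6.6 = 0.7859/2.569 = 0.3059.
φ₁ = arccos(0.3059) ≈ 72.2°.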